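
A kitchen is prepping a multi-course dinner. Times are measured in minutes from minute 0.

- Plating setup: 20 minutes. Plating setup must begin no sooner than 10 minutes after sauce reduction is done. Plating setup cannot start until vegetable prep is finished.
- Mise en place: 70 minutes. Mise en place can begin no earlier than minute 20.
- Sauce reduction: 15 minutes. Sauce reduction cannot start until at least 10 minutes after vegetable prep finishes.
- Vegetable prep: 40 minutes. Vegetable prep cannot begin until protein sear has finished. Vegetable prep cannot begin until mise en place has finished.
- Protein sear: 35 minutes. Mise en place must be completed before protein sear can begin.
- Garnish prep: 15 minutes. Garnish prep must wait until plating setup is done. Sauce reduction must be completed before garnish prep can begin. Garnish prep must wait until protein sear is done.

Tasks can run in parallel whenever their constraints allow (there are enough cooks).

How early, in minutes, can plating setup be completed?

Mise en place cannot begin until its own release at minute 20. It runs from minute 20 to 20 + 70 = minute 90.
Protein sear waits on mise en place (finishes minute 90), so it starts at minute 90 and finishes at 90 + 35 = minute 125.
Vegetable prep needs all of protein sear (finishes minute 125); mise en place (finishes minute 90). That puts its earliest start at minute 125; it finishes at 125 + 40 = minute 165.
Sauce reduction waits on vegetable prep (finishes minute 165, plus 10-minute gap → minute 175), so it starts at minute 175 and finishes at 175 + 15 = minute 190.
Plating setup cannot start until sauce reduction (finishes minute 190, plus 10-minute gap → minute 200); vegetable prep (finishes minute 165). The controlling bound is minute 200, so plating setup finishes at 200 + 20 = minute 220.

220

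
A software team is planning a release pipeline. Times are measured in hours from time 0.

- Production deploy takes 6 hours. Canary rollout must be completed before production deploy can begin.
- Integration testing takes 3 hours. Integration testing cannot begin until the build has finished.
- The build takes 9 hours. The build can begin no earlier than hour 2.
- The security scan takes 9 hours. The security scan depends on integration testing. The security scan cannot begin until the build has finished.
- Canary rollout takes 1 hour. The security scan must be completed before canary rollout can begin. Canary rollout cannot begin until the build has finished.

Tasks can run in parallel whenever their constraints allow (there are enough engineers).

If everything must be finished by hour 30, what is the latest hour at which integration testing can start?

Production deploy must finish by hour 30; it takes 6 hours, so it must start by 30 − 6 = hour 24.
Canary rollout must finish before production deploy (must start by hour 24). With a 1-hour duration, canary rollout must start by 24 − 1 = hour 23.
The security scan must finish before canary rollout (must start by hour 23). With a 9-hour duration, the security scan must start by 23 − 9 = hour 14.
Since the security scan (must start by hour 14) depends on it, integration testing must finish by hour 14. Backing off its 3-hour duration gives a latest start of hour 11.

11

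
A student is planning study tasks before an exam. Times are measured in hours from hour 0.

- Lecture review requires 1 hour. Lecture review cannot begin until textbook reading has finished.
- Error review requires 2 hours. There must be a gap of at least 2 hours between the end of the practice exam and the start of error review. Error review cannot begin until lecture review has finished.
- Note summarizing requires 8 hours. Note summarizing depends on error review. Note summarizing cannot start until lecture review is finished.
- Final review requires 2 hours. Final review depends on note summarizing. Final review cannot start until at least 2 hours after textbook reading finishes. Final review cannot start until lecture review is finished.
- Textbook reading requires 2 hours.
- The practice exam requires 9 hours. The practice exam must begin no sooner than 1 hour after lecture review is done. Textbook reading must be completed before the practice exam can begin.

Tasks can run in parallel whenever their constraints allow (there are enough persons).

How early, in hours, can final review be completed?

Textbook reading can start immediately at hour 0; it finishes at hour 2.
Lecture review waits on textbook reading (finishes hour 2), so it starts at hour 2 and finishes at 2 + 1 = hour 3.
The practice exam has to wait for lecture review (finishes hour 3, plus 1-hour gap → hour 4); textbook reading (finishes hour 2). The latest of these is hour 4, so the practice exam runs hour 4 to 4 + 9 = hour 13.
Error review needs all of the practice exam (finishes hour 13, plus 2-hour gap → hour 15); lecture review (finishes hour 3). That puts its earliest start at hour 15; it finishes at 15 + 2 = hour 17.
For note summarizing: error review (finishes hour 17); lecture review (finishes hour 3). Taking the maximum gives a start of hour 17, and it finishes at 17 + 8 = hour 25.
Final review has to wait for note summarizing (finishes hour 25); textbook reading (finishes hour 2, plus 2-hour gap → hour 4); lecture review (finishes hour 3). The latest of these is hour 25, so final review runs hour 25 to 25 + 2 = hour 27.

27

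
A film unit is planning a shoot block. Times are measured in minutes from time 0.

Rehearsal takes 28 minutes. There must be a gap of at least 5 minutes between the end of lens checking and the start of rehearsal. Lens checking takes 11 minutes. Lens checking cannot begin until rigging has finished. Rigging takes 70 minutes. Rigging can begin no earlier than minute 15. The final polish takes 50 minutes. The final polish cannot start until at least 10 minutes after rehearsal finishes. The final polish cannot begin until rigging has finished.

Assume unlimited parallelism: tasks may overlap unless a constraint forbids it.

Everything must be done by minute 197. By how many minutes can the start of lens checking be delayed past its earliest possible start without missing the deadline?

Rigging waits on its own release at minute 15, so it starts at minute 15 and finishes at 15 + 70 = minute 85.
Lens checking cannot begin until rigging (finishes minute 85). It runs from minute 85 to 85 + 11 = minute 96.

Working backward from the deadline:
Nothing follows the final polish; the deadline of minute 197 is its only limit. It must start by 197 − 50 = minute 147.
Rehearsal feeds into the final polish (must start by minute 147, minus 10-minute gap → minute 137); so rehearsal must finish by minute 137 and therefore start by minute 109.
Lens checking feeds into rehearsal (must start by minute 109, minus 5-minute gap → minute 104); so lens checking must finish by minute 104 and therefore start by minute 93.
So lens checking can start as early as minute 85 and as late as minute 93, giving 93 − 85 = 8 minutes of slack.

8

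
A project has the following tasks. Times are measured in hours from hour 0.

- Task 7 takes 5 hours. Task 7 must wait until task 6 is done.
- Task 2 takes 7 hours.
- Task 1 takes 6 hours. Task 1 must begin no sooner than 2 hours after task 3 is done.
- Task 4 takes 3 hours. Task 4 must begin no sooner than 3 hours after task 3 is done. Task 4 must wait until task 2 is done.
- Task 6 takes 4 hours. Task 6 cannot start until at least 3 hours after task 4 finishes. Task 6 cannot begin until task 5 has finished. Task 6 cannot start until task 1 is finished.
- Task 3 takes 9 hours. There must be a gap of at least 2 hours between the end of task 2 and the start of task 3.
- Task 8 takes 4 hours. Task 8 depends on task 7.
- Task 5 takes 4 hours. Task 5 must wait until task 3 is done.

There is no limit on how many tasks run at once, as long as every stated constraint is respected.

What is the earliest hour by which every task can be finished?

Task 2 can start immediately at hour 0; it finishes at hour 7.
Task 3 waits on task 2 (finishes hour 7, plus 2-hour gap → hour 9), so it starts at hour 9 and finishes at 9 + 9 = hour 18.
Task 5 waits on task 3 (finishes hour 18), so it starts at hour 18 and finishes at 18 + 4 = hour 22.
For task 4: task 3 (finishes hour 18, plus 3-hour gap → hour 21); task 2 (finishes hour 7). Taking the maximum gives a start of hour 21, and it finishes at 21 + 3 = hour 24.
Task 1 waits on task 3 (finishes hour 18, plus 2-hour gap → hour 20), so it starts at hour 20 and finishes at 20 + 6 = hour 26.
Task 6 has to wait for task 4 (finishes hour 24, plus 3-hour gap → hour 27); task 5 (finishes hour 22); task 1 (finishes hour 26). The latest of these is hour 27, so task 6 runs hour 27 to 27 + 4 = hour 31.
After task 6 (finishes hour 31), task 7 can start at hour 31 and finishes at hour 36.
Task 8 waits on task 7 (finishes hour 36), so it starts at hour 36 and finishes at 36 + 4 = hour 40.
All tasks are finished once the last one completes. Finish times: Task 1 at 26, Task 2 at 7, Task 3 at 18, Task 4 at 24, Task 5 at 22, Task 6 at 31, Task 7 at 36, Task 8 at 40. The latest is hour 40.

40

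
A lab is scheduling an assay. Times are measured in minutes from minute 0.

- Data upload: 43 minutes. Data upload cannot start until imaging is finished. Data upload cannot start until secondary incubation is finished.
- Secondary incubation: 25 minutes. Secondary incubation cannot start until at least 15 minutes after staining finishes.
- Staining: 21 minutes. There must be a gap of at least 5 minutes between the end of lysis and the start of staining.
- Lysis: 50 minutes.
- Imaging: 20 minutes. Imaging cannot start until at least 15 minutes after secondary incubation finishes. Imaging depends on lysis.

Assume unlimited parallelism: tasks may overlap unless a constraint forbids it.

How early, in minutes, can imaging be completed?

151

Nothing blocks lysis, so it runs from minute 0 to minute 50.
Staining cannot begin until lysis (finishes minute 50, plus 5-minute gap → minute 55). It runs from minute 55 to 55 + 21 = minute 76.
After staining (finishes minute 76, plus 15-minute gap → minute 91), secondary incubation can start at minute 91 and finishes at minute 116.
For imaging: secondary incubation (finishes minute 116, plus 15-minute gap → minute 131); lysis (finishes minute 50). Taking the maximum gives a start of minute 131, and it finishes at 131 + 20 = minute 151.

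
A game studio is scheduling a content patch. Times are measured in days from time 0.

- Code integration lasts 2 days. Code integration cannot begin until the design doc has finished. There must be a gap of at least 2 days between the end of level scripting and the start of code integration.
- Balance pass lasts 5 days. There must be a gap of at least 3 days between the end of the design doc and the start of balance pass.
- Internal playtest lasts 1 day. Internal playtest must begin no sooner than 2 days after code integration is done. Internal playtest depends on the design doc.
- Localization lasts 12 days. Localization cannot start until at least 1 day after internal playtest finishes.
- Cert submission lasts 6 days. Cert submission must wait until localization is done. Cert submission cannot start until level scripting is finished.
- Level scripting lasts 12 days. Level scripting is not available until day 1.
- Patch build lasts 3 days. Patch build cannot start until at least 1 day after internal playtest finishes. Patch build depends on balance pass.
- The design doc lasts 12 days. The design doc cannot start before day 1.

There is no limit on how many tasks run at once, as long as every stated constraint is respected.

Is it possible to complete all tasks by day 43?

After its own release at day 1, level scripting can start at day 1 and finishes at day 13.
The design doc waits on its own release at day 1, so it starts at day 1 and finishes at 1 + 12 = day 13.
After the design doc (finishes day 13, plus 3-day gap → day 16), balance pass can start at day 16 and finishes at day 21.
For code integration: the design doc (finishes day 13); level scripting (finishes day 13, plus 2-day gap → day 15). Taking the maximum gives a start of day 15, and it finishes at 15 + 2 = day 17.
Internal playtest needs all of code integration (finishes day 17, plus 2-day gap → day 19); the design doc (finishes day 13). That puts its earliest start at day 19; it finishes at 19 + 1 = day 20.
Patch build has to wait for internal playtest (finishes day 20, plus 1-day gap → day 21); balance pass (finishes day 21). The latest of these is day 21, so patch build runs day 21 to 21 + 3 = day 24.
Localization cannot begin until internal playtest (finishes day 20, plus 1-day gap → day 21). It runs from day 21 to 21 + 12 = day 33.
Cert submission cannot start until localization (finishes day 33); level scripting (finishes day 13). The controlling bound is day 33, so cert submission finishes at 33 + 6 = day 39.
Every task is finished by day 39, which is no later than the deadline of 43, so the schedule is feasible.

Yes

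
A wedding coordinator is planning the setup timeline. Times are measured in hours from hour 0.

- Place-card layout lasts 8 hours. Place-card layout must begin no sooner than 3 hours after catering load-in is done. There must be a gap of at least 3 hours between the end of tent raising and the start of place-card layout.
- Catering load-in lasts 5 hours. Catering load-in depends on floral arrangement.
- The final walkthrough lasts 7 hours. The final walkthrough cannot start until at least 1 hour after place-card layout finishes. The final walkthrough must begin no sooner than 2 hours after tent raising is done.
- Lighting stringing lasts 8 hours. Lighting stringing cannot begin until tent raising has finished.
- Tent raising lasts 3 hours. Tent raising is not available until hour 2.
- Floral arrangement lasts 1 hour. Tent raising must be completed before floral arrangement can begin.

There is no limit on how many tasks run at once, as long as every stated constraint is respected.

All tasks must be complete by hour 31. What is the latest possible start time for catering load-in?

7

To finish by hour 31, the final walkthrough (duration 7) must start no later than hour 24.
Place-card layout has to be done before the final walkthrough (must start by hour 24, minus 1-hour gap → hour 23). That means finishing by hour 23, i.e. starting by 23 − 8 = hour 15.
Catering load-in must finish before place-card layout (must start by hour 15, minus 3-hour gap → hour 12). With a 5-hour duration, catering load-in must start by 12 − 5 = hour 7.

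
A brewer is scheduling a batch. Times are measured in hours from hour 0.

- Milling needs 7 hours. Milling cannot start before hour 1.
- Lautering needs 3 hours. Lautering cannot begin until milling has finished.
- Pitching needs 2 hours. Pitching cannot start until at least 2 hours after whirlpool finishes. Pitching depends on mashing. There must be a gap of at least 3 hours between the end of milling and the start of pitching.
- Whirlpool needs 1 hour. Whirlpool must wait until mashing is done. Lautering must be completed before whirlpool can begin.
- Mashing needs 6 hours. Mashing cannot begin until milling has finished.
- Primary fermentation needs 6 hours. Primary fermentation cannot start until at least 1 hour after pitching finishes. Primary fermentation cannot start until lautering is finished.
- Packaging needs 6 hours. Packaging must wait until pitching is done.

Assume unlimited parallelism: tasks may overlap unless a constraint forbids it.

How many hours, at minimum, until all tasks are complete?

Milling waits on its own release at hour 1, so it starts at hour 1 and finishes at 1 + 7 = hour 8.
After milling (finishes hour 8), lautering can start at hour 8 and finishes at hour 11.
Mashing waits on milling (finishes hour 8), so it starts at hour 8 and finishes at 8 + 6 = hour 14.
Whirlpool cannot start until mashing (finishes hour 14); lautering (finishes hour 11). The controlling bound is hour 14, so whirlpool finishes at 14 + 1 = hour 15.
Pitching cannot start until whirlpool (finishes hour 15, plus 2-hour gap → hour 17); mashing (finishes hour 14); milling (finishes hour 8, plus 3-hour gap → hour 11). The controlling bound is hour 17, so pitching finishes at 17 + 2 = hour 19.
Packaging cannot begin until pitching (finishes hour 19). It runs from hour 19 to 19 + 6 = hour 25.
For primary fermentation: pitching (finishes hour 19, plus 1-hour gap → hour 20); lautering (finishes hour 11). Taking the maximum gives a start of hour 20, and it finishes at 20 + 6 = hour 26.
All tasks are finished once the last one completes. Finish times: Milling at 8, Mashing at 14, Lautering at 11, Whirlpool at 15, Pitching at 19, Primary fermentation at 26, Packaging at 25. The latest is hour 26.

26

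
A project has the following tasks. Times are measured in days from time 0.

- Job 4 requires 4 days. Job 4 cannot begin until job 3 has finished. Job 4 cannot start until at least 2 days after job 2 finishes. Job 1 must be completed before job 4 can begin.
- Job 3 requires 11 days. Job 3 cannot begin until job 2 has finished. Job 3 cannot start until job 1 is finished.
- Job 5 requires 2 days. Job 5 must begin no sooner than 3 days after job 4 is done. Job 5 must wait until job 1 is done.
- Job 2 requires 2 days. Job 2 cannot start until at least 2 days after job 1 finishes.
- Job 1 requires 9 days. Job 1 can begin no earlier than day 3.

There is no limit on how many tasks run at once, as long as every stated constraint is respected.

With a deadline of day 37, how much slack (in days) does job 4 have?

1

Job 1 cannot begin until its own release at day 3. It runs from day 3 to 3 + 9 = day 12.
Job 2 waits on job 1 (finishes day 12, plus 2-day gap → day 14), so it starts at day 14 and finishes at 14 + 2 = day 16.
For job 3: job 2 (finishes day 16); job 1 (finishes day 12). Taking the maximum gives a start of day 16, and it finishes at 16 + 11 = day 27.
Job 4 needs all of job 3 (finishes day 27); job 2 (finishes day 16, plus 2-day gap → day 18); job 1 (finishes day 12). That puts its earliest start at day 27; it finishes at 27 + 4 = day 31.

Working backward from the deadline:
Job 5 must finish by day 37; it takes 2 days, so it must start by 37 − 2 = day 35.
Since job 5 (must start by day 35, minus 3-day gap → day 32) depends on it, job 4 must finish by day 32. Backing off its 4-day duration gives a latest start of day 28.
So job 4 can start as early as day 27 and as late as day 28, giving 28 − 27 = 1 day of slack.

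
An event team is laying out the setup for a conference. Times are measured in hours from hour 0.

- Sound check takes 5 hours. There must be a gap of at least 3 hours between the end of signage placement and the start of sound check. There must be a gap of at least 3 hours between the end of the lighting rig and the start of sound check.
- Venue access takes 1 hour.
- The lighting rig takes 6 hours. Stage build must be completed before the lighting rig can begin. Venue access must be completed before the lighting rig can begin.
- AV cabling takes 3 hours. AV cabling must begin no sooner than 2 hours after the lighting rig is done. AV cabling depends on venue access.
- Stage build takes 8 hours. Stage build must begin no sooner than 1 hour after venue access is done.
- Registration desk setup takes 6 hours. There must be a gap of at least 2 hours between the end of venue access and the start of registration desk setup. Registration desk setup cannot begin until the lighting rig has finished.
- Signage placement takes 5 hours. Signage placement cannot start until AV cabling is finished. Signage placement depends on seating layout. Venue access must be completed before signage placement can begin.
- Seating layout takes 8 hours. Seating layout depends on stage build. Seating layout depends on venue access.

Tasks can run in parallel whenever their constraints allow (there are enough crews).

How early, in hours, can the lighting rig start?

Nothing blocks venue access, so it runs from hour 0 to hour 1.
After venue access (finishes hour 1, plus 1-hour gap → hour 2), stage build can start at hour 2 and finishes at hour 10.
The lighting rig waits on stage build (finishes hour 10); venue access (finishes hour 1). The latest of these is hour 10, which is the earliest the lighting rig can start.

10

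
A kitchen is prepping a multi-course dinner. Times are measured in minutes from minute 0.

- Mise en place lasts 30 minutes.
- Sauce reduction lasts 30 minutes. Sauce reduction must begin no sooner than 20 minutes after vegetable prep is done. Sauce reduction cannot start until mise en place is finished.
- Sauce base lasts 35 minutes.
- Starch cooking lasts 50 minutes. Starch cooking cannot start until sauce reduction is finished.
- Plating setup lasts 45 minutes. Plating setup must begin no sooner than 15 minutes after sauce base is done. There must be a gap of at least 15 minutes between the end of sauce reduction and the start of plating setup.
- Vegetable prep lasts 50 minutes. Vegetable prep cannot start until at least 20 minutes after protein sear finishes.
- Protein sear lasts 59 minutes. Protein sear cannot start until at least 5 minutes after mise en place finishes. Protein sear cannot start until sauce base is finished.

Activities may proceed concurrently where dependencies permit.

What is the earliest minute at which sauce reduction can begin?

Sauce base can start immediately at minute 0; it finishes at minute 35.
Nothing blocks mise en place, so it runs from minute 0 to minute 30.
For protein sear: mise en place (finishes minute 30, plus 5-minute gap → minute 35); sauce base (finishes minute 35). Taking the maximum gives a start of minute 35, and it finishes at 35 + 59 = minute 94.
Vegetable prep cannot begin until protein sear (finishes minute 94, plus 20-minute gap → minute 114). It runs from minute 114 to 114 + 50 = minute 164.
Sauce reduction waits on vegetable prep (finishes minute 164, plus 20-minute gap → minute 184); mise en place (finishes minute 30). The latest of these is minute 184, which is the earliest sauce reduction can start.

184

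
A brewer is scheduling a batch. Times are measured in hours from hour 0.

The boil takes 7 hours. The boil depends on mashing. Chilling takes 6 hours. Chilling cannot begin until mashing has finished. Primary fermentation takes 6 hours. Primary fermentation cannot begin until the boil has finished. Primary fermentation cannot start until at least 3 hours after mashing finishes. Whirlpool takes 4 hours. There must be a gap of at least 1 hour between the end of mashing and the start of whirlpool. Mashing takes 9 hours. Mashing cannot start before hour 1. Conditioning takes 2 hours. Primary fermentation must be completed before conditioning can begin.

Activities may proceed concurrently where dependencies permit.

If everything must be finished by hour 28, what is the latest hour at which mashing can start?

To finish by hour 28, conditioning (duration 2) must start no later than hour 26.
Since conditioning (must start by hour 26) depends on it, primary fermentation must finish by hour 26. Backing off its 6-hour duration gives a latest start of hour 20.
Since primary fermentation (must start by hour 20) depends on it, the boil must finish by hour 20. Backing off its 7-hour duration gives a latest start of hour 13.
Whirlpool must finish by hour 28; it takes 4 hours, so it must start by 28 − 4 = hour 24.
Nothing follows chilling; the deadline of hour 28 is its only limit. It must start by 28 − 6 = hour 22.
Mashing must finish in time for the boil (must start by hour 13); whirlpool (must start by hour 24, minus 1-hour gap → hour 23); chilling (must start by hour 22); primary fermentation (must start by hour 20, minus 3-hour gap → hour 17). The tightest is hour 13, so mashing must start by 13 − 9 = hour 4.

4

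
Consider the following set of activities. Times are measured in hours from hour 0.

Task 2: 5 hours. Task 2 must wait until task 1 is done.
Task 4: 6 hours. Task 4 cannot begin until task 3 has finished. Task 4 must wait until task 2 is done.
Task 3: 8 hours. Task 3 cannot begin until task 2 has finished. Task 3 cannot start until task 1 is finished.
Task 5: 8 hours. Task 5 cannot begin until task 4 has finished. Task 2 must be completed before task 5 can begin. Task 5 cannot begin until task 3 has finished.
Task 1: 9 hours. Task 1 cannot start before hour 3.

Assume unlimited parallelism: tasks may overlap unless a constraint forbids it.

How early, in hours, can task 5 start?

31

Task 1 waits on its own release at hour 3, so it starts at hour 3 and finishes at 3 + 9 = hour 12.
Task 2 cannot begin until task 1 (finishes hour 12). It runs from hour 12 to 12 + 5 = hour 17.
Task 3 has to wait for task 2 (finishes hour 17); task 1 (finishes hour 12). The latest of these is hour 17, so task 3 runs hour 17 to 17 + 8 = hour 25.
Task 4 has to wait for task 3 (finishes hour 25); task 2 (finishes hour 17). The latest of these is hour 25, so task 4 runs hour 25 to 25 + 6 = hour 31.
Task 5 waits on task 4 (finishes hour 31); task 2 (finishes hour 17); task 3 (finishes hour 25). The latest of these is hour 31, which is the earliest task 5 can start.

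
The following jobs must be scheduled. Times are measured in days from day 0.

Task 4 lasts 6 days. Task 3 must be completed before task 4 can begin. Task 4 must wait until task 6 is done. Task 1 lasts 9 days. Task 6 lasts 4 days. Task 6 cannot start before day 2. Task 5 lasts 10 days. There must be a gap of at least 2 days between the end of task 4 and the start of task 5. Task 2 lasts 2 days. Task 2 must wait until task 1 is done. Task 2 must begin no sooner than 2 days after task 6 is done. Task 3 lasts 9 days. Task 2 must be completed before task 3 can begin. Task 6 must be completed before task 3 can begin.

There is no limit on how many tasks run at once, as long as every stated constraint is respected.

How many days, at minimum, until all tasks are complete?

38

Task 6 cannot begin until its own release at day 2. It runs from day 2 to 2 + 4 = day 6.
Task 1 can start immediately at day 0; it finishes at day 9.
Task 2 needs all of task 1 (finishes day 9); task 6 (finishes day 6, plus 2-day gap → day 8). That puts its earliest start at day 9; it finishes at 9 + 2 = day 11.
Task 3 cannot start until task 2 (finishes day 11); task 6 (finishes day 6). The controlling bound is day 11, so task 3 finishes at 11 + 9 = day 20.
Task 4 needs all of task 3 (finishes day 20); task 6 (finishes day 6). That puts its earliest start at day 20; it finishes at 20 + 6 = day 26.
Task 5 waits on task 4 (finishes day 26, plus 2-day gap → day 28), so it starts at day 28 and finishes at 28 + 10 = day 38.
All tasks are finished once the last one completes. Finish times: Task 1 at 9, Task 2 at 11, Task 3 at 20, Task 4 at 26, Task 5 at 38, Task 6 at 6. The latest is day 38.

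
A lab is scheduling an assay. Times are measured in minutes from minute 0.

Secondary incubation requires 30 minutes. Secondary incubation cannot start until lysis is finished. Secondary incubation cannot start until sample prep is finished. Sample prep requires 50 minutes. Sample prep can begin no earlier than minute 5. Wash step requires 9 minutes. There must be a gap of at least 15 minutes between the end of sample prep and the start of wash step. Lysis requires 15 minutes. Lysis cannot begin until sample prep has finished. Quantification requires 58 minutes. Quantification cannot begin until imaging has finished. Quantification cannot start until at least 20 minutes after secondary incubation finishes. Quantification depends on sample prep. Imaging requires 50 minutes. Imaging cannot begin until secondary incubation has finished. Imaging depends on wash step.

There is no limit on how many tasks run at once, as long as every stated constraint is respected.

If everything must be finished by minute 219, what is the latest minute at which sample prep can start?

16

Quantification must finish by minute 219; it takes 58 minutes, so it must start by 219 − 58 = minute 161.
Imaging has to be done before quantification (must start by minute 161). That means finishing by minute 161, i.e. starting by 161 − 50 = minute 111.
Secondary incubation feeds imaging (must start by minute 111); quantification (must start by minute 161, minus 20-minute gap → minute 141). Taking the minimum, secondary incubation must finish by minute 111 and start by 111 − 30 = minute 81.
Lysis has to be done before secondary incubation (must start by minute 81). That means finishing by minute 81, i.e. starting by 81 − 15 = minute 66.
Wash step feeds into imaging (must start by minute 111); so wash step must finish by minute 111 and therefore start by minute 102.
Sample prep feeds lysis (must start by minute 66); wash step (must start by minute 102, minus 15-minute gap → minute 87); secondary incubation (must start by minute 81); quantification (must start by minute 161). Taking the minimum, sample prep must finish by minute 66 and start by 66 − 50 = minute 16.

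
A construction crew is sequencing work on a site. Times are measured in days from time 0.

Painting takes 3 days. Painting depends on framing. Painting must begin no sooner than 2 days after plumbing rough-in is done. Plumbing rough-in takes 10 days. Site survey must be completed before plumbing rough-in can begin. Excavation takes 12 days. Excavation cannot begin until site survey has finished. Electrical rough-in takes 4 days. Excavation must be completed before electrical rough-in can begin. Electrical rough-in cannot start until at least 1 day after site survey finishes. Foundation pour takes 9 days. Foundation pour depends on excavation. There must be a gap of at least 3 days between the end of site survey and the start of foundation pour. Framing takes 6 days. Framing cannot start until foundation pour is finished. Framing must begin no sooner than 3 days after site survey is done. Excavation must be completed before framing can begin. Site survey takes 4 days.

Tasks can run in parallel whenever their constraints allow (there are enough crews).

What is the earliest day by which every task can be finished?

Site survey can start immediately at day 0; it finishes at day 4.
Plumbing rough-in waits on site survey (finishes day 4), so it starts at day 4 and finishes at 4 + 10 = day 14.
Excavation cannot begin until site survey (finishes day 4). It runs from day 4 to 4 + 12 = day 16.
Electrical rough-in cannot start until excavation (finishes day 16); site survey (finishes day 4, plus 1-day gap → day 5). The controlling bound is day 16, so electrical rough-in finishes at 16 + 4 = day 20.
Foundation pour needs all of excavation (finishes day 16); site survey (finishes day 4, plus 3-day gap → day 7). That puts its earliest start at day 16; it finishes at 16 + 9 = day 25.
For framing: foundation pour (finishes day 25); site survey (finishes day 4, plus 3-day gap → day 7); excavation (finishes day 16). Taking the maximum gives a start of day 25, and it finishes at 25 + 6 = day 31.
For painting: framing (finishes day 31); plumbing rough-in (finishes day 14, plus 2-day gap → day 16). Taking the maximum gives a start of day 31, and it finishes at 31 + 3 = day 34.
All tasks are finished once the last one completes. Finish times: Site survey at 4, Excavation at 16, Foundation pour at 25, Framing at 31, Plumbing rough-in at 14, Electrical rough-in at 20, Painting at 34. The latest is day 34.

34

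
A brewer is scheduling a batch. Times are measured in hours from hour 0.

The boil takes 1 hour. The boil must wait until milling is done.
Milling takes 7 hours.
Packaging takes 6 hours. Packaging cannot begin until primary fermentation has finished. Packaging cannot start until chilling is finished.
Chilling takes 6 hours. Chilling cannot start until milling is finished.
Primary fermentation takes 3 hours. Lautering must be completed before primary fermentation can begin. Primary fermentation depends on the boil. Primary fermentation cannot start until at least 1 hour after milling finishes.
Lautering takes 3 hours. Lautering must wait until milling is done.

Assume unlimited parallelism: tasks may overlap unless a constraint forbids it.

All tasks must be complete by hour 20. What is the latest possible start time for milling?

1

Packaging must finish by hour 20; it takes 6 hours, so it must start by 20 − 6 = hour 14.
Primary fermentation feeds into packaging (must start by hour 14); so primary fermentation must finish by hour 14 and therefore start by hour 11.
Lautering has to be done before primary fermentation (must start by hour 11). That means finishing by hour 11, i.e. starting by 11 − 3 = hour 8.
The boil has to be done before primary fermentation (must start by hour 11). That means finishing by hour 11, i.e. starting by 11 − 1 = hour 10.
Chilling feeds into packaging (must start by hour 14); so chilling must finish by hour 14 and therefore start by hour 8.
For milling: lautering (must start by hour 8); the boil (must start by hour 10); chilling (must start by hour 8); primary fermentation (must start by hour 11, minus 1-hour gap → hour 10). The most restrictive is hour 8; with a 7-hour duration, milling must start by hour 1.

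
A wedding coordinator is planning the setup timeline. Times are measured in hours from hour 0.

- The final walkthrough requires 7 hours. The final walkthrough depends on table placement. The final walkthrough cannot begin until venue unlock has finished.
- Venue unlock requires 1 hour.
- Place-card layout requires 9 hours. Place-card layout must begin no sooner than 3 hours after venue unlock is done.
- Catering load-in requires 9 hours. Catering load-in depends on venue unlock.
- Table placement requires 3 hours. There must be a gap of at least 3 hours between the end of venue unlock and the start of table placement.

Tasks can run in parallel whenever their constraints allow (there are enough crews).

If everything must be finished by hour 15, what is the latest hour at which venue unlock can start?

1

To finish by hour 15, the final walkthrough (duration 7) must start no later than hour 8.
Table placement must finish before the final walkthrough (must start by hour 8). With a 3-hour duration, table placement must start by 8 − 3 = hour 5.
Catering load-in must finish by hour 15; it takes 9 hours, so it must start by 15 − 9 = hour 6.
To finish by hour 15, place-card layout (duration 9) must start no later than hour 6.
Venue unlock feeds table placement (must start by hour 5, minus 3-hour gap → hour 2); catering load-in (must start by hour 6); place-card layout (must start by hour 6, minus 3-hour gap → hour 3); the final walkthrough (must start by hour 8). Taking the minimum, venue unlock must finish by hour 2 and start by 2 − 1 = hour 1.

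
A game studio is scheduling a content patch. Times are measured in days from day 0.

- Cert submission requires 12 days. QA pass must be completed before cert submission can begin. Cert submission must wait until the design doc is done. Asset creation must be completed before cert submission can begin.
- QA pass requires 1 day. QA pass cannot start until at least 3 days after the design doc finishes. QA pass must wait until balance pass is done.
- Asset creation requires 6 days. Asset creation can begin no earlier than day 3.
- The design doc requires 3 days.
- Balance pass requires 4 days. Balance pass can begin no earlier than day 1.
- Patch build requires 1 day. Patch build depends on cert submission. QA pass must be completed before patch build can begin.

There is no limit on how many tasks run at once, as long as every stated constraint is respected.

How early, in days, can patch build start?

Balance pass cannot begin until its own release at day 1. It runs from day 1 to 1 + 4 = day 5.
Asset creation cannot begin until its own release at day 3. It runs from day 3 to 3 + 6 = day 9.
Nothing blocks the design doc, so it runs from day 0 to day 3.
QA pass has to wait for the design doc (finishes day 3, plus 3-day gap → day 6); balance pass (finishes day 5). The latest of these is day 6, so QA pass runs day 6 to 6 + 1 = day 7.
For cert submission: QA pass (finishes day 7); the design doc (finishes day 3); asset creation (finishes day 9). Taking the maximum gives a start of day 9, and it finishes at 9 + 12 = day 21.
Patch build waits on cert submission (finishes day 21); QA pass (finishes day 7). The latest of these is day 21, which is the earliest patch build can start.

21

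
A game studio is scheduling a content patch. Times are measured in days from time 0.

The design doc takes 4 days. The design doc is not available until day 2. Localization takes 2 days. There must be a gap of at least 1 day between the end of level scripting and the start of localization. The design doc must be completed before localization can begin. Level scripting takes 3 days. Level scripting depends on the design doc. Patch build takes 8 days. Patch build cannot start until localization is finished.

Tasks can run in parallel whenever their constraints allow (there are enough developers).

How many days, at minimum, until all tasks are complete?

20

The design doc cannot begin until its own release at day 2. It runs from day 2 to 2 + 4 = day 6.
After the design doc (finishes day 6), level scripting can start at day 6 and finishes at day 9.
Localization has to wait for level scripting (finishes day 9, plus 1-day gap → day 10); the design doc (finishes day 6). The latest of these is day 10, so localization runs day 10 to 10 + 2 = day 12.
After localization (finishes day 12), patch build can start at day 12 and finishes at day 20.
All tasks are finished once the last one completes. Finish times: The design doc at 6, Level scripting at 9, Localization at 12, Patch build at 20. The latest is day 20.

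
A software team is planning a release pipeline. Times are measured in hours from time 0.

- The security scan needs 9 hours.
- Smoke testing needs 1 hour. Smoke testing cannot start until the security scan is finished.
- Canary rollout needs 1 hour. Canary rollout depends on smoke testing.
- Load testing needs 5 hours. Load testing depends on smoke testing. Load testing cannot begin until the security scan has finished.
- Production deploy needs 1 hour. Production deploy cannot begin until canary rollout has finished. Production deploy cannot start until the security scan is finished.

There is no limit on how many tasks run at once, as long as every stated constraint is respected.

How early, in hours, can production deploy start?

11

The security scan has no prerequisites, so it starts at hour 0 and finishes at hour 9.
Smoke testing waits on the security scan (finishes hour 9), so it starts at hour 9 and finishes at 9 + 1 = hour 10.
Canary rollout cannot begin until smoke testing (finishes hour 10). It runs from hour 10 to 10 + 1 = hour 11.
Production deploy waits on canary rollout (finishes hour 11); the security scan (finishes hour 9). The latest of these is hour 11, which is the earliest production deploy can start.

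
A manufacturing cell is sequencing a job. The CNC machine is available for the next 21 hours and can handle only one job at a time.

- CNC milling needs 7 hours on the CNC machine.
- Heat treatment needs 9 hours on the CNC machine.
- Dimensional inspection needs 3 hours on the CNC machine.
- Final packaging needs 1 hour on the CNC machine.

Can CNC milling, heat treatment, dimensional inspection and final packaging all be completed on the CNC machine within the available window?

Running back to back, the jobs need 7 + 9 + 3 + 1 = 20 hours on the CNC machine.
Since 20 ≤ 21, they fit within the window.

Yes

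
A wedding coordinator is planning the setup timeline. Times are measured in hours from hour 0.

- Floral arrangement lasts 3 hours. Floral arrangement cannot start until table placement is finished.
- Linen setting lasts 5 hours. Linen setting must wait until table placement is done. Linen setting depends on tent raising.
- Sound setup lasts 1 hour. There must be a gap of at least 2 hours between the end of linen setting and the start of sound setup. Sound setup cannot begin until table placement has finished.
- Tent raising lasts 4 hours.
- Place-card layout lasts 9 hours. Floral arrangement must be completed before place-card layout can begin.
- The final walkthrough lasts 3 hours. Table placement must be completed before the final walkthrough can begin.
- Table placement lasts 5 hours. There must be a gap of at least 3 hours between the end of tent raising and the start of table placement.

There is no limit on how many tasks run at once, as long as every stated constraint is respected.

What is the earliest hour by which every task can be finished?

Nothing blocks tent raising, so it runs from hour 0 to hour 4.
Table placement waits on tent raising (finishes hour 4, plus 3-hour gap → hour 7), so it starts at hour 7 and finishes at 7 + 5 = hour 12.
After table placement (finishes hour 12), the final walkthrough can start at hour 12 and finishes at hour 15.
Floral arrangement cannot begin until table placement (finishes hour 12). It runs from hour 12 to 12 + 3 = hour 15.
Place-card layout cannot begin until floral arrangement (finishes hour 15). It runs from hour 15 to 15 + 9 = hour 24.
For linen setting: table placement (finishes hour 12); tent raising (finishes hour 4). Taking the maximum gives a start of hour 12, and it finishes at 12 + 5 = hour 17.
Sound setup has to wait for linen setting (finishes hour 17, plus 2-hour gap → hour 19); table placement (finishes hour 12). The latest of these is hour 19, so sound setup runs hour 19 to 19 + 1 = hour 20.
All tasks are finished once the last one completes. Finish times: Tent raising at 4, Table placement at 12, Linen setting at 17, Floral arrangement at 15, Sound setup at 20, Place-card layout at 24, The final walkthrough at 15. The latest is hour 24.

24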